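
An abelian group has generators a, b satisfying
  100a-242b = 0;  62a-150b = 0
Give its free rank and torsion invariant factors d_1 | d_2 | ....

Answer: M ≅ ℤ/2 ⊕ ℤ/2

Derivation:
rank_ℚ(R)=2; free=2−2=0
SNF(R) diag = [2, 2] → torsion [2, 2]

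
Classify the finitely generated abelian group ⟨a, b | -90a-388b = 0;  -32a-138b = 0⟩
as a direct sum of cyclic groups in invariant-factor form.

Answer: M ≅ ℤ/2 ⊕ ℤ/2

Derivation:
rank_ℚ(R)=2; free=2−2=0
SNF(R) diag = [2, 2] → torsion [2, 2]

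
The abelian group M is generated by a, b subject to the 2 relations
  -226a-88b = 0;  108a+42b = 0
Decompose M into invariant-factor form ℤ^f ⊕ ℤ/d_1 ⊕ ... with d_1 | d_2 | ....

rank_ℚ(R)=2; free=2−2=0
SNF(R) diag = [2, 6] → torsion [2, 6]

Answer: M ≅ ℤ/2 ⊕ ℤ/6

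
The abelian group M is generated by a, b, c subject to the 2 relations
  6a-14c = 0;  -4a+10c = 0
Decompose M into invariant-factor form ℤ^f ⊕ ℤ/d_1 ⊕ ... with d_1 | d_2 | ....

Answer: M ≅ ℤ^1 ⊕ ℤ/2 ⊕ ℤ/2

Derivation:
rank_ℚ(R)=2; free=3−2=1
SNF(R) diag = [2, 2] → torsion [2, 2]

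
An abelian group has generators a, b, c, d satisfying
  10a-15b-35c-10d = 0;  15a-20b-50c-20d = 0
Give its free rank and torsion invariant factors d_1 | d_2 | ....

rank_ℚ(R)=2; free=4−2=2
SNF(R) diag = [5, 5] → torsion [5, 5]

Answer: M ≅ ℤ^2 ⊕ ℤ/5 ⊕ ℤ/5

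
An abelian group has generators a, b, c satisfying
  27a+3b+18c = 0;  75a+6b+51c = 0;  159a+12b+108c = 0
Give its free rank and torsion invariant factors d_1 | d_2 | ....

Answer: M ≅ ℤ/3 ⊕ ℤ/3 ⊕ ℤ/3

Derivation:
rank_ℚ(R)=3; free=3−3=0
SNF(R) diag = [3, 3, 3] → torsion [3, 3, 3]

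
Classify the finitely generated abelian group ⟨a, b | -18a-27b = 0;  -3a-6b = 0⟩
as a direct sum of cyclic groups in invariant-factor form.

rank_ℚ(R)=2; free=2−2=0
SNF(R) diag = [3, 9] → torsion [3, 9]

Answer: M ≅ ℤ/3 ⊕ ℤ/9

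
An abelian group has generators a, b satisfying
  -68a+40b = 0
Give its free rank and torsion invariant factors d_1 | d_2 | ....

Answer: M ≅ ℤ^1 ⊕ ℤ/4

Derivation:
rank_ℚ(R)=1; free=2−1=1
SNF(R) diag = [4] → torsion [4]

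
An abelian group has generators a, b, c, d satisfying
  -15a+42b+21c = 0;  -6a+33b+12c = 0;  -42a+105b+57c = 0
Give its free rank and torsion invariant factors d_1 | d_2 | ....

Answer: M ≅ ℤ^1 ⊕ ℤ/3 ⊕ ℤ/9 ⊕ ℤ/9

Derivation:
rank_ℚ(R)=3; free=4−3=1
SNF(R) diag = [3, 9, 9] → torsion [3, 9, 9]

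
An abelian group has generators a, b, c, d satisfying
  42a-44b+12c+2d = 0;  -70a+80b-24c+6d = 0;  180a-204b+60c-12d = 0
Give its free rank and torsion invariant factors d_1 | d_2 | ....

Answer: M ≅ ℤ^1 ⊕ ℤ/2 ⊕ ℤ/4 ⊕ ℤ/12

Derivation:
rank_ℚ(R)=3; free=4−3=1
SNF(R) diag = [2, 4, 12] → torsion [2, 4, 12]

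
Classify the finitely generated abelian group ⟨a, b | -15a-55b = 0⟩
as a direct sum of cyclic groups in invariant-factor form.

Answer: M ≅ ℤ^1 ⊕ ℤ/5

Derivation:
rank_ℚ(R)=1; free=2−1=1
SNF(R) diag = [5] → torsion [5]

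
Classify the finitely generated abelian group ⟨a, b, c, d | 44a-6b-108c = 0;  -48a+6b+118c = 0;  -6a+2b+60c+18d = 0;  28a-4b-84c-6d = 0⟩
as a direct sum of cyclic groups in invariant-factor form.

rank_ℚ(R)=4; free=4−4=0
SNF(R) diag = [2, 2, 2, 6] → torsion [2, 2, 2, 6]

Answer: M ≅ ℤ/2 ⊕ ℤ/2 ⊕ ℤ/2 ⊕ ℤ/6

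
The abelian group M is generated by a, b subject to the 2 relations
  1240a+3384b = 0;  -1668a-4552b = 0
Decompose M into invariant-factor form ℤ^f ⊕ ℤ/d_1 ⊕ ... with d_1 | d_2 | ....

Answer: M ≅ ℤ/4 ⊕ ℤ/8

Derivation:
rank_ℚ(R)=2; free=2−2=0
SNF(R) diag = [4, 8] → torsion [4, 8]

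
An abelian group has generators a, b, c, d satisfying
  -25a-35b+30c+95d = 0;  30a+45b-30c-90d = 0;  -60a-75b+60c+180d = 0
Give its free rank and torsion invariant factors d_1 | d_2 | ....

Answer: M ≅ ℤ^1 ⊕ ℤ/5 ⊕ ℤ/15 ⊕ ℤ/30

Derivation:
rank_ℚ(R)=3; free=4−3=1
SNF(R) diag = [5, 15, 30] → torsion [5, 15, 30]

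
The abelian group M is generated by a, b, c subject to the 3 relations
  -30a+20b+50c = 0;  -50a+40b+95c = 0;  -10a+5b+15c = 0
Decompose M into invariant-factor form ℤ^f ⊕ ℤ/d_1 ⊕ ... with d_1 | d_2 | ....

rank_ℚ(R)=3; free=3−3=0
SNF(R) diag = [5, 5, 10] → torsion [5, 5, 10]

Answer: M ≅ ℤ/5 ⊕ ℤ/5 ⊕ ℤ/10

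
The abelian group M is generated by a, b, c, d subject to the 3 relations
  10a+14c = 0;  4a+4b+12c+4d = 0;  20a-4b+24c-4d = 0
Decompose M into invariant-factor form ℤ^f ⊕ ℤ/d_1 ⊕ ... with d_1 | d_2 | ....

Answer: M ≅ ℤ^1 ⊕ ℤ/2 ⊕ ℤ/4 ⊕ ℤ/12

Derivation:
rank_ℚ(R)=3; free=4−3=1
SNF(R) diag = [2, 4, 12] → torsion [2, 4, 12]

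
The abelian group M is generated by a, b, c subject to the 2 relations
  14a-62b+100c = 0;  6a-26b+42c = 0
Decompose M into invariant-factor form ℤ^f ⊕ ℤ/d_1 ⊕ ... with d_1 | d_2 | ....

Answer: M ≅ ℤ^1 ⊕ ℤ/2 ⊕ ℤ/2

Derivation:
rank_ℚ(R)=2; free=3−2=1
SNF(R) diag = [2, 2] → torsion [2, 2]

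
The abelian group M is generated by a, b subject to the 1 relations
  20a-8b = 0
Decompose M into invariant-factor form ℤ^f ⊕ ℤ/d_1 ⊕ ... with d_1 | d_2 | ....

rank_ℚ(R)=1; free=2−1=1
SNF(R) diag = [4] → torsion [4]

Answer: M ≅ ℤ^1 ⊕ ℤ/4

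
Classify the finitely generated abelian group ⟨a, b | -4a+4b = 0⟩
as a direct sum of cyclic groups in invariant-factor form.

Answer: M ≅ ℤ^1 ⊕ ℤ/4

Derivation:
rank_ℚ(R)=1; free=2−1=1
SNF(R) diag = [4] → torsion [4]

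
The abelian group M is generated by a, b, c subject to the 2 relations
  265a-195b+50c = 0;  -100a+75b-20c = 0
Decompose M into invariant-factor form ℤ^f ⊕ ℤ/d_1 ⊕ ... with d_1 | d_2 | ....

rank_ℚ(R)=2; free=3−2=1
SNF(R) diag = [5, 15] → torsion [5, 15]

Answer: M ≅ ℤ^1 ⊕ ℤ/5 ⊕ ℤ/15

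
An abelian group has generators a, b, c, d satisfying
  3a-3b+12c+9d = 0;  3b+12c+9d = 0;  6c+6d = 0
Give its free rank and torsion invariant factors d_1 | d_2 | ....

Answer: M ≅ ℤ^1 ⊕ ℤ/3 ⊕ ℤ/3 ⊕ ℤ/6

Derivation:
rank_ℚ(R)=3; free=4−3=1
SNF(R) diag = [3, 3, 6] → torsion [3, 3, 6]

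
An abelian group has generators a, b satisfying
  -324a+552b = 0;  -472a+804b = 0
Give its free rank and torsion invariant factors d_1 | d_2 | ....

rank_ℚ(R)=2; free=2−2=0
SNF(R) diag = [4, 12] → torsion [4, 12]

Answer: M ≅ ℤ/4 ⊕ ℤ/12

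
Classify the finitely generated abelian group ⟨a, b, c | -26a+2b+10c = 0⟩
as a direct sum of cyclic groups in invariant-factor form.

Answer: M ≅ ℤ^2 ⊕ ℤ/2

Derivation:
rank_ℚ(R)=1; free=3−1=2
SNF(R) diag = [2] → torsion [2]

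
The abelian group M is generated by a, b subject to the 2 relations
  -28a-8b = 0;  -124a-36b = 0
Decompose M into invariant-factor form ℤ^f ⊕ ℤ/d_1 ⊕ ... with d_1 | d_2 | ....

Answer: M ≅ ℤ/4 ⊕ ℤ/4

Derivation:
rank_ℚ(R)=2; free=2−2=0
SNF(R) diag = [4, 4] → torsion [4, 4]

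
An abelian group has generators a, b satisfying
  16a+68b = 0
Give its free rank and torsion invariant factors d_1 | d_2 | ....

rank_ℚ(R)=1; free=2−1=1
SNF(R) diag = [4] → torsion [4]

Answer: M ≅ ℤ^1 ⊕ ℤ/4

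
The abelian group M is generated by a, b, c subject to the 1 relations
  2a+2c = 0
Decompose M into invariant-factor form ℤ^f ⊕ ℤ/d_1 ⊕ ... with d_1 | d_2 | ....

Answer: M ≅ ℤ^2 ⊕ ℤ/2

Derivation:
rank_ℚ(R)=1; free=3−1=2
SNF(R) diag = [2] → torsion [2]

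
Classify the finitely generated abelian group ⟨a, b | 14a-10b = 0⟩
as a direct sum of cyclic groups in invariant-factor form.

rank_ℚ(R)=1; free=2−1=1
SNF(R) diag = [2] → torsion [2]

Answer: M ≅ ℤ^1 ⊕ ℤ/2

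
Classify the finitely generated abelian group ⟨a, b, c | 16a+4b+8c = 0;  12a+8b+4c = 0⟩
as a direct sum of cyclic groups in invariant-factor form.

Answer: M ≅ ℤ^1 ⊕ ℤ/4 ⊕ ℤ/4

Derivation:
rank_ℚ(R)=2; free=3−2=1
SNF(R) diag = [4, 4] → torsion [4, 4]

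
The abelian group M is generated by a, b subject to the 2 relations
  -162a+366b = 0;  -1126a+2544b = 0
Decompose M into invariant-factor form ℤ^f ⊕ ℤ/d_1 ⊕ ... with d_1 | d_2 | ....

rank_ℚ(R)=2; free=2−2=0
SNF(R) diag = [2, 6] → torsion [2, 6]

Answer: M ≅ ℤ/2 ⊕ ℤ/6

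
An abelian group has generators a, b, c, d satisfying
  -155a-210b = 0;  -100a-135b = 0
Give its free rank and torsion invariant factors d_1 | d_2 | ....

rank_ℚ(R)=2; free=4−2=2
SNF(R) diag = [5, 15] → torsion [5, 15]

Answer: M ≅ ℤ^2 ⊕ ℤ/5 ⊕ ℤ/15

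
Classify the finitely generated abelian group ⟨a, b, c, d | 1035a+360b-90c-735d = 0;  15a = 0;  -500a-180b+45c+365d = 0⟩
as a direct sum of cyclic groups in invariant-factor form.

Answer: M ≅ ℤ^1 ⊕ ℤ/5 ⊕ ℤ/15 ⊕ ℤ/45

Derivation:
rank_ℚ(R)=3; free=4−3=1
SNF(R) diag = [5, 15, 45] → torsion [5, 15, 45]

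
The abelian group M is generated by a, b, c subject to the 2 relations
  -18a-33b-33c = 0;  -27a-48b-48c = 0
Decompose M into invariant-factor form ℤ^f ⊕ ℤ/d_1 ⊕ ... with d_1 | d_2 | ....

rank_ℚ(R)=2; free=3−2=1
SNF(R) diag = [3, 9] → torsion [3, 9]

Answer: M ≅ ℤ^1 ⊕ ℤ/3 ⊕ ℤ/9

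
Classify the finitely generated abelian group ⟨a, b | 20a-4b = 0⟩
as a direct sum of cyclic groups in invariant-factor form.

rank_ℚ(R)=1; free=2−1=1
SNF(R) diag = [4] → torsion [4]

Answer: M ≅ ℤ^1 ⊕ ℤ/4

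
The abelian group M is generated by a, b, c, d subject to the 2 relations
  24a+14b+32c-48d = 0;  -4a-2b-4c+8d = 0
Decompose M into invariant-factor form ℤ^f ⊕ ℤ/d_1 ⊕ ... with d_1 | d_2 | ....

rank_ℚ(R)=2; free=4−2=2
SNF(R) diag = [2, 4] → torsion [2, 4]

Answer: M ≅ ℤ^2 ⊕ ℤ/2 ⊕ ℤ/4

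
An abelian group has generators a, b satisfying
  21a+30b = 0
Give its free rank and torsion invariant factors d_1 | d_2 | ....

Answer: M ≅ ℤ^1 ⊕ ℤ/3

Derivation:
rank_ℚ(R)=1; free=2−1=1
SNF(R) diag = [3] → torsion [3]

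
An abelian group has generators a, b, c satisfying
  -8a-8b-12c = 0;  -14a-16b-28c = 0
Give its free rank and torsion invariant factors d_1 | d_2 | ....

rank_ℚ(R)=2; free=3−2=1
SNF(R) diag = [2, 4] → torsion [2, 4]

Answer: M ≅ ℤ^1 ⊕ ℤ/2 ⊕ ℤ/4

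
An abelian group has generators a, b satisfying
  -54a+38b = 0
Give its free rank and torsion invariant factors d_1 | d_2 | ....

Answer: M ≅ ℤ^1 ⊕ ℤ/2

Derivation:
rank_ℚ(R)=1; free=2−1=1
SNF(R) diag = [2] → torsion [2]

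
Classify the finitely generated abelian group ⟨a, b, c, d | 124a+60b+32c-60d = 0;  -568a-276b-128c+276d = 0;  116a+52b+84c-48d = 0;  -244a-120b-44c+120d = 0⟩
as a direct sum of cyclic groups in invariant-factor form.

rank_ℚ(R)=4; free=4−4=0
SNF(R) diag = [4, 4, 12, 36] → torsion [4, 4, 12, 36]

Answer: M ≅ ℤ/4 ⊕ ℤ/4 ⊕ ℤ/12 ⊕ ℤ/36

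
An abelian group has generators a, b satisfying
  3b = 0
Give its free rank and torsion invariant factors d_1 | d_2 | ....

rank_ℚ(R)=1; free=2−1=1
SNF(R) diag = [3] → torsion [3]

Answer: M ≅ ℤ^1 ⊕ ℤ/3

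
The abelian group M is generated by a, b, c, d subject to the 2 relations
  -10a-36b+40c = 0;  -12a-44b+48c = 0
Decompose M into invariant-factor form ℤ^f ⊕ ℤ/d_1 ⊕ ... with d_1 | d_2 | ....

Answer: M ≅ ℤ^2 ⊕ ℤ/2 ⊕ ℤ/4

Derivation:
rank_ℚ(R)=2; free=4−2=2
SNF(R) diag = [2, 4] → torsion [2, 4]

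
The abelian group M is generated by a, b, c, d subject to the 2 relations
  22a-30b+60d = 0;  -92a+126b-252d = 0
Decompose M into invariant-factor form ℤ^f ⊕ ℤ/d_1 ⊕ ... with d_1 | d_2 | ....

rank_ℚ(R)=2; free=4−2=2
SNF(R) diag = [2, 6] → torsion [2, 6]

Answer: M ≅ ℤ^2 ⊕ ℤ/2 ⊕ ℤ/6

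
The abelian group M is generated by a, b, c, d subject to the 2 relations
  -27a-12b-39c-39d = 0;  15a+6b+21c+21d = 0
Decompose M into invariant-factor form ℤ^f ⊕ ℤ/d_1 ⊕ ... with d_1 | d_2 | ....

rank_ℚ(R)=2; free=4−2=2
SNF(R) diag = [3, 6] → torsion [3, 6]

Answer: M ≅ ℤ^2 ⊕ ℤ/3 ⊕ ℤ/6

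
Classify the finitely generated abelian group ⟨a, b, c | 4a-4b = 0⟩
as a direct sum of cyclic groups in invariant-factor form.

rank_ℚ(R)=1; free=3−1=2
SNF(R) diag = [4] → torsion [4]

Answer: M ≅ ℤ^2 ⊕ ℤ/4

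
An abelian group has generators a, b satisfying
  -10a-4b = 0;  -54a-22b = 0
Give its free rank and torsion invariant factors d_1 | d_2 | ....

rank_ℚ(R)=2; free=2−2=0
SNF(R) diag = [2, 2] → torsion [2, 2]

Answer: M ≅ ℤ/2 ⊕ ℤ/2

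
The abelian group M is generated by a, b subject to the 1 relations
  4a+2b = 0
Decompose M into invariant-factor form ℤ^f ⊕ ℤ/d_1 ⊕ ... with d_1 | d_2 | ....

rank_ℚ(R)=1; free=2−1=1
SNF(R) diag = [2] → torsion [2]

Answer: M ≅ ℤ^1 ⊕ ℤ/2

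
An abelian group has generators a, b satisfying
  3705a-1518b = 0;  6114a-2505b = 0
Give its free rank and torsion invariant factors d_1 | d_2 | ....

rank_ℚ(R)=2; free=2−2=0
SNF(R) diag = [3, 9] → torsion [3, 9]

Answer: M ≅ ℤ/3 ⊕ ℤ/9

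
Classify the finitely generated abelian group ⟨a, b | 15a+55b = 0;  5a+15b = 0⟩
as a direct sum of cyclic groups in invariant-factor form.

Answer: M ≅ ℤ/5 ⊕ ℤ/10

Derivation:
rank_ℚ(R)=2; free=2−2=0
SNF(R) diag = [5, 10] → torsion [5, 10]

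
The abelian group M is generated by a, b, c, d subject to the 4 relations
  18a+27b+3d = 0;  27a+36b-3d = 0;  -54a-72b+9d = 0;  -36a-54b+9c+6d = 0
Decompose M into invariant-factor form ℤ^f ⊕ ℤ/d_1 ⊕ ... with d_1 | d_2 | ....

rank_ℚ(R)=4; free=4−4=0
SNF(R) diag = [3, 9, 9, 9] → torsion [3, 9, 9, 9]

Answer: M ≅ ℤ/3 ⊕ ℤ/9 ⊕ ℤ/9 ⊕ ℤ/9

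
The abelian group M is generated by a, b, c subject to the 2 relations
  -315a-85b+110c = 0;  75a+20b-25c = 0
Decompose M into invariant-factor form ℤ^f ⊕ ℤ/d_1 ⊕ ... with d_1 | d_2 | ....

rank_ℚ(R)=2; free=3−2=1
SNF(R) diag = [5, 15] → torsion [5, 15]

Answer: M ≅ ℤ^1 ⊕ ℤ/5 ⊕ ℤ/15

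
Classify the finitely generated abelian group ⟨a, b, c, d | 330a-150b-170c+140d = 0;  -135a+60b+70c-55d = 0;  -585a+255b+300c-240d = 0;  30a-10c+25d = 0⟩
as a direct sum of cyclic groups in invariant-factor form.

rank_ℚ(R)=4; free=4−4=0
SNF(R) diag = [5, 15, 15, 30] → torsion [5, 15, 15, 30]

Answer: M ≅ ℤ/5 ⊕ ℤ/15 ⊕ ℤ/15 ⊕ ℤ/30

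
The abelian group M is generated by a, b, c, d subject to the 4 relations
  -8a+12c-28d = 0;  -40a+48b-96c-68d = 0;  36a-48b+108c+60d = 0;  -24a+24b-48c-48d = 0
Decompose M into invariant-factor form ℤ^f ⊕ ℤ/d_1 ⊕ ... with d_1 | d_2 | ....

Answer: M ≅ ℤ/4 ⊕ ℤ/12 ⊕ ℤ/12 ⊕ ℤ/24

Derivation:
rank_ℚ(R)=4; free=4−4=0
SNF(R) diag = [4, 12, 12, 24] → torsion [4, 12, 12, 24]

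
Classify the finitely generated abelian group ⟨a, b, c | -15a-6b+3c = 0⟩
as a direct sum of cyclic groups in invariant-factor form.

Answer: M ≅ ℤ^2 ⊕ ℤ/3

Derivation:
rank_ℚ(R)=1; free=3−1=2
SNF(R) diag = [3] → torsion [3]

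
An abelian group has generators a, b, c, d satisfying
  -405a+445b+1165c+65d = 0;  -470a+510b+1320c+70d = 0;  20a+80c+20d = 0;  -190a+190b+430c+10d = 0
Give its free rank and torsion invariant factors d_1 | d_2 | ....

Answer: M ≅ ℤ/5 ⊕ ℤ/10 ⊕ ℤ/20 ⊕ ℤ/60

Derivation:
rank_ℚ(R)=4; free=4−4=0
SNF(R) diag = [5, 10, 20, 60] → torsion [5, 10, 20, 60]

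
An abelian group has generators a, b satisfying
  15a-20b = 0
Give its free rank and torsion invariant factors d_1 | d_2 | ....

rank_ℚ(R)=1; free=2−1=1
SNF(R) diag = [5] → torsion [5]

Answer: M ≅ ℤ^1 ⊕ ℤ/5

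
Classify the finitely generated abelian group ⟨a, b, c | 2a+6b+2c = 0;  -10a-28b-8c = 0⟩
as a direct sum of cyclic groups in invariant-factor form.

Answer: M ≅ ℤ^1 ⊕ ℤ/2 ⊕ ℤ/2

Derivation:
rank_ℚ(R)=2; free=3−2=1
SNF(R) diag = [2, 2] → torsion [2, 2]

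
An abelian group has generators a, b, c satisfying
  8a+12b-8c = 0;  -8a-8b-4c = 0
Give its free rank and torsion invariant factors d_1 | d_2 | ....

Answer: M ≅ ℤ^1 ⊕ ℤ/4 ⊕ ℤ/4

Derivation:
rank_ℚ(R)=2; free=3−2=1
SNF(R) diag = [4, 4] → torsion [4, 4]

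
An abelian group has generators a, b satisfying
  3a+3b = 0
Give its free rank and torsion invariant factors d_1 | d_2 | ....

Answer: M ≅ ℤ^1 ⊕ ℤ/3

Derivation:
rank_ℚ(R)=1; free=2−1=1
SNF(R) diag = [3] → torsion [3]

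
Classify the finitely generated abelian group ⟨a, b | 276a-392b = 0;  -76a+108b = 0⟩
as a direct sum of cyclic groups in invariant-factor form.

rank_ℚ(R)=2; free=2−2=0
SNF(R) diag = [4, 4] → torsion [4, 4]

Answer: M ≅ ℤ/4 ⊕ ℤ/4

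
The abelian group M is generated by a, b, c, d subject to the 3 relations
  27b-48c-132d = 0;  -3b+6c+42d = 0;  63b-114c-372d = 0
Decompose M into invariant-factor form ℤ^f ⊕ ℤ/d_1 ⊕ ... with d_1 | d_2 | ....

rank_ℚ(R)=3; free=4−3=1
SNF(R) diag = [3, 6, 18] → torsion [3, 6, 18]

Answer: M ≅ ℤ^1 ⊕ ℤ/3 ⊕ ℤ/6 ⊕ ℤ/18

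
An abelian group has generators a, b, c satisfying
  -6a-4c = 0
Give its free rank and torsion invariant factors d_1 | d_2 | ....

Answer: M ≅ ℤ^2 ⊕ ℤ/2

Derivation:
rank_ℚ(R)=1; free=3−1=2
SNF(R) diag = [2] → torsion [2]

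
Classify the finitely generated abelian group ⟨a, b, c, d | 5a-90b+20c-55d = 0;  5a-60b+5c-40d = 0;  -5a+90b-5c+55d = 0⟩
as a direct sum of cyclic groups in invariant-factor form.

Answer: M ≅ ℤ^1 ⊕ ℤ/5 ⊕ ℤ/15 ⊕ ℤ/15

Derivation:
rank_ℚ(R)=3; free=4−3=1
SNF(R) diag = [5, 15, 15] → torsion [5, 15, 15]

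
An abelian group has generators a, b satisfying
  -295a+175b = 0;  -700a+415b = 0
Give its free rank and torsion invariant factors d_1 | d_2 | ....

rank_ℚ(R)=2; free=2−2=0
SNF(R) diag = [5, 15] → torsion [5, 15]

Answer: M ≅ ℤ/5 ⊕ ℤ/15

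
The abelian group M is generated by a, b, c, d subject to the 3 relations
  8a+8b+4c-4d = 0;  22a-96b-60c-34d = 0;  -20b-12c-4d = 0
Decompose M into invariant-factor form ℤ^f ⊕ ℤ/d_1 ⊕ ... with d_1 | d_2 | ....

rank_ℚ(R)=3; free=4−3=1
SNF(R) diag = [2, 4, 4] → torsion [2, 4, 4]

Answer: M ≅ ℤ^1 ⊕ ℤ/2 ⊕ ℤ/4 ⊕ ℤ/4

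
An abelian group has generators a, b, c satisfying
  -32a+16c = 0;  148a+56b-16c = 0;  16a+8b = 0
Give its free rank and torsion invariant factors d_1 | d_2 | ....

rank_ℚ(R)=3; free=3−3=0
SNF(R) diag = [4, 8, 16] → torsion [4, 8, 16]

Answer: M ≅ ℤ/4 ⊕ ℤ/8 ⊕ ℤ/16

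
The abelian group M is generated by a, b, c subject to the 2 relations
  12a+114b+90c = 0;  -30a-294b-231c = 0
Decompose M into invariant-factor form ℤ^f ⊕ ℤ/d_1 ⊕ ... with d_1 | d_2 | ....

rank_ℚ(R)=2; free=3−2=1
SNF(R) diag = [3, 6] → torsion [3, 6]

Answer: M ≅ ℤ^1 ⊕ ℤ/3 ⊕ ℤ/6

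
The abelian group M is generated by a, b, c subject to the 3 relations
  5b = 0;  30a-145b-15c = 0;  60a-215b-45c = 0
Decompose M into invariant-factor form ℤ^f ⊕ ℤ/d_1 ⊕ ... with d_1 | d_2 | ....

Answer: M ≅ ℤ/5 ⊕ ℤ/15 ⊕ ℤ/30

Derivation:
rank_ℚ(R)=3; free=3−3=0
SNF(R) diag = [5, 15, 30] → torsion [5, 15, 30]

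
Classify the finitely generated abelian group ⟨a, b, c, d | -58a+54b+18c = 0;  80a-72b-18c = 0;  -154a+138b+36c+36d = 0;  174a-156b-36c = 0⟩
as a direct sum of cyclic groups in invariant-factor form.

rank_ℚ(R)=4; free=4−4=0
SNF(R) diag = [2, 6, 18, 36] → torsion [2, 6, 18, 36]

Answer: M ≅ ℤ/2 ⊕ ℤ/6 ⊕ ℤ/18 ⊕ ℤ/36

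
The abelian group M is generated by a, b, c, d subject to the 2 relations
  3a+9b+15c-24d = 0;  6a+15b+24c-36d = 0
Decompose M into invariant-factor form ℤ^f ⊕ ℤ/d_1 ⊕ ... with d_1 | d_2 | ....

rank_ℚ(R)=2; free=4−2=2
SNF(R) diag = [3, 3] → torsion [3, 3]

Answer: M ≅ ℤ^2 ⊕ ℤ/3 ⊕ ℤ/3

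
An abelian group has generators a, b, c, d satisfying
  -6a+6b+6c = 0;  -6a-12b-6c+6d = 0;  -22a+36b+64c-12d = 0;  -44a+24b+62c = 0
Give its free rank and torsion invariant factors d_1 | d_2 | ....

Answer: M ≅ ℤ/2 ⊕ ℤ/6 ⊕ ℤ/6 ⊕ ℤ/18

Derivation:
rank_ℚ(R)=4; free=4−4=0
SNF(R) diag = [2, 6, 6, 18] → torsion [2, 6, 6, 18]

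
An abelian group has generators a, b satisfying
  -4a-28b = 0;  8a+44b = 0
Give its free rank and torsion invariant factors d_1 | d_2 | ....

Answer: M ≅ ℤ/4 ⊕ ℤ/12

Derivation:
rank_ℚ(R)=2; free=2−2=0
SNF(R) diag = [4, 12] → torsion [4, 12]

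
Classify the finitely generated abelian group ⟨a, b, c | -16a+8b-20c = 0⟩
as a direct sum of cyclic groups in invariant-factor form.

Answer: M ≅ ℤ^2 ⊕ ℤ/4

Derivation:
rank_ℚ(R)=1; free=3−1=2
SNF(R) diag = [4] → torsion [4]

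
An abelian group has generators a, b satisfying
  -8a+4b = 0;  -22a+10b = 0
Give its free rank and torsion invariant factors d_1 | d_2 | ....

rank_ℚ(R)=2; free=2−2=0
SNF(R) diag = [2, 4] → torsion [2, 4]

Answer: M ≅ ℤ/2 ⊕ ℤ/4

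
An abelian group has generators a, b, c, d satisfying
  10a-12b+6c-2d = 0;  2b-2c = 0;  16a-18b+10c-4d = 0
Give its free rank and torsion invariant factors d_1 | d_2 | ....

Answer: M ≅ ℤ^1 ⊕ ℤ/2 ⊕ ℤ/2 ⊕ ℤ/4

Derivation:
rank_ℚ(R)=3; free=4−3=1
SNF(R) diag = [2, 2, 4] → torsion [2, 2, 4]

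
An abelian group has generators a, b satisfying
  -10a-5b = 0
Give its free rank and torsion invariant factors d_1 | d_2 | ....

rank_ℚ(R)=1; free=2−1=1
SNF(R) diag = [5] → torsion [5]

Answer: M ≅ ℤ^1 ⊕ ℤ/5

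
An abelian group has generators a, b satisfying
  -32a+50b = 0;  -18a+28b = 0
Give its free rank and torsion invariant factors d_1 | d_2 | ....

rank_ℚ(R)=2; free=2−2=0
SNF(R) diag = [2, 2] → torsion [2, 2]

Answer: M ≅ ℤ/2 ⊕ ℤ/2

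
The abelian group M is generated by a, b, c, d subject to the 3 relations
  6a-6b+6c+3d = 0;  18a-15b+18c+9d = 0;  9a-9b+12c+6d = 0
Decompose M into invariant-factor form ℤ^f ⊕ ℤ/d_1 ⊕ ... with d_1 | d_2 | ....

rank_ℚ(R)=3; free=4−3=1
SNF(R) diag = [3, 3, 3] → torsion [3, 3, 3]

Answer: M ≅ ℤ^1 ⊕ ℤ/3 ⊕ ℤ/3 ⊕ ℤ/3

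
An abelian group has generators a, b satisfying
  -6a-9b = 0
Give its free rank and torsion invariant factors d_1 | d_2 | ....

Answer: M ≅ ℤ^1 ⊕ ℤ/3

Derivation:
rank_ℚ(R)=1; free=2−1=1
SNF(R) diag = [3] → torsion [3]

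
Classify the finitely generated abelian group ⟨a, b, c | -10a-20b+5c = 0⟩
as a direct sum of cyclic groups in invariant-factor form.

rank_ℚ(R)=1; free=3−1=2
SNF(R) diag = [5] → torsion [5]

Answer: M ≅ ℤ^2 ⊕ ℤ/5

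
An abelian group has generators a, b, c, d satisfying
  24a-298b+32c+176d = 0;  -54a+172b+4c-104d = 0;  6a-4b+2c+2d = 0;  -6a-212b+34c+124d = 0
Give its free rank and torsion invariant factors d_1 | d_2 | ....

rank_ℚ(R)=4; free=4−4=0
SNF(R) diag = [2, 6, 18, 18] → torsion [2, 6, 18, 18]

Answer: M ≅ ℤ/2 ⊕ ℤ/6 ⊕ ℤ/18 ⊕ ℤ/18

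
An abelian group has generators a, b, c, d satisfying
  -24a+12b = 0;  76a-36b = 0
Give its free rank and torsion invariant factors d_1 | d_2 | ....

rank_ℚ(R)=2; free=4−2=2
SNF(R) diag = [4, 12] → torsion [4, 12]

Answer: M ≅ ℤ^2 ⊕ ℤ/4 ⊕ ℤ/12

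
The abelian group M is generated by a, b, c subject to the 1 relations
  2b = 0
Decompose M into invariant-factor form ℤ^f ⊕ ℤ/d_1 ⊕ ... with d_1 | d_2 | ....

Answer: M ≅ ℤ^2 ⊕ ℤ/2

Derivation:
rank_ℚ(R)=1; free=3−1=2
SNF(R) diag = [2] → torsion [2]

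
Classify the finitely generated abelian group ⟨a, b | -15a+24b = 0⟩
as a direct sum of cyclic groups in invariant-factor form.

rank_ℚ(R)=1; free=2−1=1
SNF(R) diag = [3] → torsion [3]

Answer: M ≅ ℤ^1 ⊕ ℤ/3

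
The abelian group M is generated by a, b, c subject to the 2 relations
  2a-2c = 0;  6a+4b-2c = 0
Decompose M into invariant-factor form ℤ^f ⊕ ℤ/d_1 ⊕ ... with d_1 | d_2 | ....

Answer: M ≅ ℤ^1 ⊕ ℤ/2 ⊕ ℤ/4

Derivation:
rank_ℚ(R)=2; free=3−2=1
SNF(R) diag = [2, 4] → torsion [2, 4]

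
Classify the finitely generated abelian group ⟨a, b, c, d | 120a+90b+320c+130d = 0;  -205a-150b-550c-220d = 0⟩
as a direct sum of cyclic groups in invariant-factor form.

rank_ℚ(R)=2; free=4−2=2
SNF(R) diag = [5, 10] → torsion [5, 10]

Answer: M ≅ ℤ^2 ⊕ ℤ/5 ⊕ ℤ/10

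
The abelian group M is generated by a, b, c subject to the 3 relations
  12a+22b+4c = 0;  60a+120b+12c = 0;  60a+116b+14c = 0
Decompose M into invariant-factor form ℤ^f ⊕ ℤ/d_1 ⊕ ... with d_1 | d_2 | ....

Answer: M ≅ ℤ/2 ⊕ ℤ/6 ⊕ ℤ/12

Derivation:
rank_ℚ(R)=3; free=3−3=0
SNF(R) diag = [2, 6, 12] → torsion [2, 6, 12]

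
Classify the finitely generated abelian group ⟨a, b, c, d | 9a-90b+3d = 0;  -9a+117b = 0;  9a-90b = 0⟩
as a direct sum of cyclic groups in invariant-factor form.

Answer: M ≅ ℤ^1 ⊕ ℤ/3 ⊕ ℤ/9 ⊕ ℤ/27

Derivation:
rank_ℚ(R)=3; free=4−3=1
SNF(R) diag = [3, 9, 27] → torsion [3, 9, 27]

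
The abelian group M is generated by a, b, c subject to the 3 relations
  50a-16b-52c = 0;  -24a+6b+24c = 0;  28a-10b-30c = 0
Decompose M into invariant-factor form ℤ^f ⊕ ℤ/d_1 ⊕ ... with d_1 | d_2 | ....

rank_ℚ(R)=3; free=3−3=0
SNF(R) diag = [2, 2, 6] → torsion [2, 2, 6]

Answer: M ≅ ℤ/2 ⊕ ℤ/2 ⊕ ℤ/6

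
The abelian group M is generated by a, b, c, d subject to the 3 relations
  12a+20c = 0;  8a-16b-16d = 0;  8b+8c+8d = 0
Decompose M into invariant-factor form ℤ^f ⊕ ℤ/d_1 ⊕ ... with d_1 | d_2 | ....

Answer: M ≅ ℤ^1 ⊕ ℤ/4 ⊕ ℤ/8 ⊕ ℤ/8

Derivation:
rank_ℚ(R)=3; free=4−3=1
SNF(R) diag = [4, 8, 8] → torsion [4, 8, 8]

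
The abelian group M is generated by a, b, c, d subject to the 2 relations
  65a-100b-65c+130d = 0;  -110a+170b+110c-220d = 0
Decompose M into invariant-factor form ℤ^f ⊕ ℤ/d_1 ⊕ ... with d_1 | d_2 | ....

Answer: M ≅ ℤ^2 ⊕ ℤ/5 ⊕ ℤ/10

Derivation:
rank_ℚ(R)=2; free=4−2=2
SNF(R) diag = [5, 10] → torsion [5, 10]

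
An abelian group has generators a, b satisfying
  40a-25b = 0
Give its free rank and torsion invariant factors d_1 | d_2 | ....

rank_ℚ(R)=1; free=2−1=1
SNF(R) diag = [5] → torsion [5]

Answer: M ≅ ℤ^1 ⊕ ℤ/5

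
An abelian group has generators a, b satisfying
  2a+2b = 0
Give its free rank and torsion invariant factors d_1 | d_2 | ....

Answer: M ≅ ℤ^1 ⊕ ℤ/2

Derivation:
rank_ℚ(R)=1; free=2−1=1
SNF(R) diag = [2] → torsion [2]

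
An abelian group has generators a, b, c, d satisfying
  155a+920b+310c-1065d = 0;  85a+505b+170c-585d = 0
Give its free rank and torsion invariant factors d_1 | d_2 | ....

rank_ℚ(R)=2; free=4−2=2
SNF(R) diag = [5, 15] → torsion [5, 15]

Answer: M ≅ ℤ^2 ⊕ ℤ/5 ⊕ ℤ/15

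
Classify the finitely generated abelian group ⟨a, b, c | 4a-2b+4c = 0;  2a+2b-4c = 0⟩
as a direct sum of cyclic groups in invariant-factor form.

rank_ℚ(R)=2; free=3−2=1
SNF(R) diag = [2, 6] → torsion [2, 6]

Answer: M ≅ ℤ^1 ⊕ ℤ/2 ⊕ ℤ/6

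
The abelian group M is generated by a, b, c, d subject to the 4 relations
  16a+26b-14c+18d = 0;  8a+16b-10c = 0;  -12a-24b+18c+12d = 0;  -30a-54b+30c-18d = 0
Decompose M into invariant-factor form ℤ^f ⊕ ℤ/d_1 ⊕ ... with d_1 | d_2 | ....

rank_ℚ(R)=4; free=4−4=0
SNF(R) diag = [2, 6, 6, 12] → torsion [2, 6, 6, 12]

Answer: M ≅ ℤ/2 ⊕ ℤ/6 ⊕ ℤ/6 ⊕ ℤ/12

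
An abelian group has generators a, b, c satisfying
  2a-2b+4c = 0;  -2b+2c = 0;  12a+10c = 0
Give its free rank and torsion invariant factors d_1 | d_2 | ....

Answer: M ≅ ℤ/2 ⊕ ℤ/2 ⊕ ℤ/2

Derivation:
rank_ℚ(R)=3; free=3−3=0
SNF(R) diag = [2, 2, 2] → torsion [2, 2, 2]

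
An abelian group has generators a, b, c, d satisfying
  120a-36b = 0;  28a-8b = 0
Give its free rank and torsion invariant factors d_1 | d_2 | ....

rank_ℚ(R)=2; free=4−2=2
SNF(R) diag = [4, 12] → torsion [4, 12]

Answer: M ≅ ℤ^2 ⊕ ℤ/4 ⊕ ℤ/12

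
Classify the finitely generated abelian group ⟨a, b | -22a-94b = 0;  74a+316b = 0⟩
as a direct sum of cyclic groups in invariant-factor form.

Answer: M ≅ ℤ/2 ⊕ ℤ/2

Derivation:
rank_ℚ(R)=2; free=2−2=0
SNF(R) diag = [2, 2] → torsion [2, 2]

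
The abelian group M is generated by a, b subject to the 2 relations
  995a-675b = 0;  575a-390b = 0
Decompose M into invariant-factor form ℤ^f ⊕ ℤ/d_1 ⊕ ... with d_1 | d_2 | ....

rank_ℚ(R)=2; free=2−2=0
SNF(R) diag = [5, 15] → torsion [5, 15]

Answer: M ≅ ℤ/5 ⊕ ℤ/15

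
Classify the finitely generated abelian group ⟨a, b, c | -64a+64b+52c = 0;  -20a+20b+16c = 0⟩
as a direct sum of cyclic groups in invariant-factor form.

Answer: M ≅ ℤ^1 ⊕ ℤ/4 ⊕ ℤ/4

Derivation:
rank_ℚ(R)=2; free=3−2=1
SNF(R) diag = [4, 4] → torsion [4, 4]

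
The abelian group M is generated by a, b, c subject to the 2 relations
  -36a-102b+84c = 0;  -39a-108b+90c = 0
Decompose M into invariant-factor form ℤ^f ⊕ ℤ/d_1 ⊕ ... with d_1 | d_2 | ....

rank_ℚ(R)=2; free=3−2=1
SNF(R) diag = [3, 6] → torsion [3, 6]

Answer: M ≅ ℤ^1 ⊕ ℤ/3 ⊕ ℤ/6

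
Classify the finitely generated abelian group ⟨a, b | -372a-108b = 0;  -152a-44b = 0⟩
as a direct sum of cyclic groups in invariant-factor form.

Answer: M ≅ ℤ/4 ⊕ ℤ/12

Derivation:
rank_ℚ(R)=2; free=2−2=0
SNF(R) diag = [4, 12] → torsion [4, 12]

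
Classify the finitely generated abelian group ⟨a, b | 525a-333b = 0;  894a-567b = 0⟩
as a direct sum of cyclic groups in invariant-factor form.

rank_ℚ(R)=2; free=2−2=0
SNF(R) diag = [3, 9] → torsion [3, 9]

Answer: M ≅ ℤ/3 ⊕ ℤ/9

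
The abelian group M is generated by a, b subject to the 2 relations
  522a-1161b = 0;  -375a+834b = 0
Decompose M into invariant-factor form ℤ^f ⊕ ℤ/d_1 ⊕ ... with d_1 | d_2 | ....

Answer: M ≅ ℤ/3 ⊕ ℤ/9

Derivation:
rank_ℚ(R)=2; free=2−2=0
SNF(R) diag = [3, 9] → torsion [3, 9]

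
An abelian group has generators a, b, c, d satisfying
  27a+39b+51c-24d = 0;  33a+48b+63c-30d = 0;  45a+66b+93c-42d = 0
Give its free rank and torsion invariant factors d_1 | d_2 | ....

rank_ℚ(R)=3; free=4−3=1
SNF(R) diag = [3, 3, 6] → torsion [3, 3, 6]

Answer: M ≅ ℤ^1 ⊕ ℤ/3 ⊕ ℤ/3 ⊕ ℤ/6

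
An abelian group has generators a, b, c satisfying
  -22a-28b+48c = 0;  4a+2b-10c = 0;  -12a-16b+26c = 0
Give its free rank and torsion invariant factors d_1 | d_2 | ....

rank_ℚ(R)=3; free=3−3=0
SNF(R) diag = [2, 2, 2] → torsion [2, 2, 2]

Answer: M ≅ ℤ/2 ⊕ ℤ/2 ⊕ ℤ/2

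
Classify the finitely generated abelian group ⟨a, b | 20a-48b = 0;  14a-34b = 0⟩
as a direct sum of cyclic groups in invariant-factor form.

Answer: M ≅ ℤ/2 ⊕ ℤ/4

Derivation:
rank_ℚ(R)=2; free=2−2=0
SNF(R) diag = [2, 4] → torsion [2, 4]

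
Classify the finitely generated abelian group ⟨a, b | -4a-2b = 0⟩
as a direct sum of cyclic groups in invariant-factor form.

Answer: M ≅ ℤ^1 ⊕ ℤ/2

Derivation:
rank_ℚ(R)=1; free=2−1=1
SNF(R) diag = [2] → torsion [2]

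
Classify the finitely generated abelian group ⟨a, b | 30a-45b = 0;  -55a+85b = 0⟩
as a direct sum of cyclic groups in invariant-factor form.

rank_ℚ(R)=2; free=2−2=0
SNF(R) diag = [5, 15] → torsion [5, 15]

Answer: M ≅ ℤ/5 ⊕ ℤ/15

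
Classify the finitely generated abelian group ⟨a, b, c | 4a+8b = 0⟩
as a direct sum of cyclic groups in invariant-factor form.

Answer: M ≅ ℤ^2 ⊕ ℤ/4

Derivation:
rank_ℚ(R)=1; free=3−1=2
SNF(R) diag = [4] → torsion [4]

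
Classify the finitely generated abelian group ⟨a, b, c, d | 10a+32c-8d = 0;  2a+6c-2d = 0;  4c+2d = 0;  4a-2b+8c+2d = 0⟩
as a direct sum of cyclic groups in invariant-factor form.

Answer: M ≅ ℤ/2 ⊕ ℤ/2 ⊕ ℤ/2 ⊕ ℤ/2

Derivation:
rank_ℚ(R)=4; free=4−4=0
SNF(R) diag = [2, 2, 2, 2] → torsion [2, 2, 2, 2]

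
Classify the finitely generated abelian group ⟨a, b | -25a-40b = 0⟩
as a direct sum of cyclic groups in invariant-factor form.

rank_ℚ(R)=1; free=2−1=1
SNF(R) diag = [5] → torsion [5]

Answer: M ≅ ℤ^1 ⊕ ℤ/5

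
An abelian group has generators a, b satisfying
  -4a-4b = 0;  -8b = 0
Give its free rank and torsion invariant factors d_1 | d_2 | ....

Answer: M ≅ ℤ/4 ⊕ ℤ/8

Derivation:
rank_ℚ(R)=2; free=2−2=0
SNF(R) diag = [4, 8] → torsion [4, 8]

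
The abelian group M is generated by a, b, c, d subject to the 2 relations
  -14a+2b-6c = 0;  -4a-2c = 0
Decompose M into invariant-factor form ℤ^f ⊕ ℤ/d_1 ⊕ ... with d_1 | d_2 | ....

rank_ℚ(R)=2; free=4−2=2
SNF(R) diag = [2, 2] → torsion [2, 2]

Answer: M ≅ ℤ^2 ⊕ ℤ/2 ⊕ ℤ/2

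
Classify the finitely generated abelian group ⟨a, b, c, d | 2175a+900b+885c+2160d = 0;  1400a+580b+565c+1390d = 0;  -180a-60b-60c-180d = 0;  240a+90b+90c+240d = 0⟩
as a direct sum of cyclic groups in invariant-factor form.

Answer: M ≅ ℤ/5 ⊕ ℤ/15 ⊕ ℤ/30 ⊕ ℤ/60

Derivation:
rank_ℚ(R)=4; free=4−4=0
SNF(R) diag = [5, 15, 30, 60] → torsion [5, 15, 30, 60]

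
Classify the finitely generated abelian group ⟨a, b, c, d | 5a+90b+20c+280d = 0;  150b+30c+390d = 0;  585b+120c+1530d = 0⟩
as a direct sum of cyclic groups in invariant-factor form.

Answer: M ≅ ℤ^1 ⊕ ℤ/5 ⊕ ℤ/15 ⊕ ℤ/30

Derivation:
rank_ℚ(R)=3; free=4−3=1
SNF(R) diag = [5, 15, 30] → torsion [5, 15, 30]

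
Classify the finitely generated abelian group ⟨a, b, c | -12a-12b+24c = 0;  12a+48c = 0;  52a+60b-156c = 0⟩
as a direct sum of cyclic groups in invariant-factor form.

Answer: M ≅ ℤ/4 ⊕ ℤ/12 ⊕ ℤ/12

Derivation:
rank_ℚ(R)=3; free=3−3=0
SNF(R) diag = [4, 12, 12] → torsion [4, 12, 12]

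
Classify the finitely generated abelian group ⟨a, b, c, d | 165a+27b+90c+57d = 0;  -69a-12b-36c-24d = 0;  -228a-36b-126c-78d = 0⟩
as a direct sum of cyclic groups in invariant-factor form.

rank_ℚ(R)=3; free=4−3=1
SNF(R) diag = [3, 3, 6] → torsion [3, 3, 6]

Answer: M ≅ ℤ^1 ⊕ ℤ/3 ⊕ ℤ/3 ⊕ ℤ/6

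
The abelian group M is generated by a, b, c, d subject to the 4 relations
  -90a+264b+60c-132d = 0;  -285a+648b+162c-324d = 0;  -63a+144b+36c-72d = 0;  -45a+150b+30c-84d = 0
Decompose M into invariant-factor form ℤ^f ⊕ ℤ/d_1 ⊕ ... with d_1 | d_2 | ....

Answer: M ≅ ℤ/3 ⊕ ℤ/6 ⊕ ℤ/18 ⊕ ℤ/36

Derivation:
rank_ℚ(R)=4; free=4−4=0
SNF(R) diag = [3, 6, 18, 36] → torsion [3, 6, 18, 36]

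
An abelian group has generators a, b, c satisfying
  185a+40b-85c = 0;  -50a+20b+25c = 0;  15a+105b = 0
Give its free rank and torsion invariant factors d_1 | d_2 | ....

rank_ℚ(R)=3; free=3−3=0
SNF(R) diag = [5, 15, 15] → torsion [5, 15, 15]

Answer: M ≅ ℤ/5 ⊕ ℤ/15 ⊕ ℤ/15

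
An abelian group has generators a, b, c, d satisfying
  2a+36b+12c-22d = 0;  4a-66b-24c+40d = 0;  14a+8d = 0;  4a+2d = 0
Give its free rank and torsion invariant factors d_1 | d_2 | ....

rank_ℚ(R)=4; free=4−4=0
SNF(R) diag = [2, 2, 6, 12] → torsion [2, 2, 6, 12]

Answer: M ≅ ℤ/2 ⊕ ℤ/2 ⊕ ℤ/6 ⊕ ℤ/12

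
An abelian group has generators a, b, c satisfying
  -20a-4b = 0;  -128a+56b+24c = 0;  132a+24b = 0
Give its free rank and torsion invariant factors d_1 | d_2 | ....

Answer: M ≅ ℤ/4 ⊕ ℤ/12 ⊕ ℤ/24

Derivation:
rank_ℚ(R)=3; free=3−3=0
SNF(R) diag = [4, 12, 24] → torsion [4, 12, 24]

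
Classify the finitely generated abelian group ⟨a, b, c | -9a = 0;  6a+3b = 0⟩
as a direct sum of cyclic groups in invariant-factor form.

rank_ℚ(R)=2; free=3−2=1
SNF(R) diag = [3, 9] → torsion [3, 9]

Answer: M ≅ ℤ^1 ⊕ ℤ/3 ⊕ ℤ/9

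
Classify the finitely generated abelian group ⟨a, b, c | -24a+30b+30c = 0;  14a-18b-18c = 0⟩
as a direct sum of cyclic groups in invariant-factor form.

Answer: M ≅ ℤ^1 ⊕ ℤ/2 ⊕ ℤ/6

Derivation:
rank_ℚ(R)=2; free=3−2=1
SNF(R) diag = [2, 6] → torsion [2, 6]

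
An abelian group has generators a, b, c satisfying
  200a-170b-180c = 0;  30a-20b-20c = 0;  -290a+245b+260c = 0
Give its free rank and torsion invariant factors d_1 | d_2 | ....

rank_ℚ(R)=3; free=3−3=0
SNF(R) diag = [5, 10, 20] → torsion [5, 10, 20]

Answer: M ≅ ℤ/5 ⊕ ℤ/10 ⊕ ℤ/20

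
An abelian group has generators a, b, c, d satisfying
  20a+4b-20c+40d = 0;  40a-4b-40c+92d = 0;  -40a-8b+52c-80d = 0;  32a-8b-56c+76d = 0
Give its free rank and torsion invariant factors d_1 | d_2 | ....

rank_ℚ(R)=4; free=4−4=0
SNF(R) diag = [4, 12, 12, 12] → torsion [4, 12, 12, 12]

Answer: M ≅ ℤ/4 ⊕ ℤ/12 ⊕ ℤ/12 ⊕ ℤ/12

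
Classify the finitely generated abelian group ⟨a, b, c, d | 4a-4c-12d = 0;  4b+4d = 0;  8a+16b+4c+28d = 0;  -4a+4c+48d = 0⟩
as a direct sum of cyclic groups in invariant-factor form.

Answer: M ≅ ℤ/4 ⊕ ℤ/4 ⊕ ℤ/12 ⊕ ℤ/36

Derivation:
rank_ℚ(R)=4; free=4−4=0
SNF(R) diag = [4, 4, 12, 36] → torsion [4, 4, 12, 36]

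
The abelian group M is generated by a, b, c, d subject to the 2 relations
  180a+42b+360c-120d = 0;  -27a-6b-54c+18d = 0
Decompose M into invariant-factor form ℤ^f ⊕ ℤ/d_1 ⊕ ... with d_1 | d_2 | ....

Answer: M ≅ ℤ^2 ⊕ ℤ/3 ⊕ ℤ/6

Derivation:
rank_ℚ(R)=2; free=4−2=2
SNF(R) diag = [3, 6] → torsion [3, 6]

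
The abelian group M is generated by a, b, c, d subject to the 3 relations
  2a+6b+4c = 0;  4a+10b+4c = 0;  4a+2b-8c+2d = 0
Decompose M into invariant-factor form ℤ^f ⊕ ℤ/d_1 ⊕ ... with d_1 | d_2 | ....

rank_ℚ(R)=3; free=4−3=1
SNF(R) diag = [2, 2, 2] → torsion [2, 2, 2]

Answer: M ≅ ℤ^1 ⊕ ℤ/2 ⊕ ℤ/2 ⊕ ℤ/2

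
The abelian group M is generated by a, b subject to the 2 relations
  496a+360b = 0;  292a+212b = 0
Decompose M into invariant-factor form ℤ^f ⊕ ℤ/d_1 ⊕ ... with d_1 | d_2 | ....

Answer: M ≅ ℤ/4 ⊕ ℤ/8

Derivation:
rank_ℚ(R)=2; free=2−2=0
SNF(R) diag = [4, 8] → torsion [4, 8]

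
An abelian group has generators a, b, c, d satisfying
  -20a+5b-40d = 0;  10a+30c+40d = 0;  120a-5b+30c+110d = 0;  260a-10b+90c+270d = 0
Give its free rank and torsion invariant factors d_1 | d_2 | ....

rank_ℚ(R)=4; free=4−4=0
SNF(R) diag = [5, 10, 30, 60] → torsion [5, 10, 30, 60]

Answer: M ≅ ℤ/5 ⊕ ℤ/10 ⊕ ℤ/30 ⊕ ℤ/60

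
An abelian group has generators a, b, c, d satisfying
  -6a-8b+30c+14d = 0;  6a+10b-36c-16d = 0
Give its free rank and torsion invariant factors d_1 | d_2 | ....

Answer: M ≅ ℤ^2 ⊕ ℤ/2 ⊕ ℤ/6

Derivation:
rank_ℚ(R)=2; free=4−2=2
SNF(R) diag = [2, 6] → torsion [2, 6]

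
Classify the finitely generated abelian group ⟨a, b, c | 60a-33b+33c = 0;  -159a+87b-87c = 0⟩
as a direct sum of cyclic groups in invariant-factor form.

Answer: M ≅ ℤ^1 ⊕ ℤ/3 ⊕ ℤ/9

Derivation:
rank_ℚ(R)=2; free=3−2=1
SNF(R) diag = [3, 9] → torsion [3, 9]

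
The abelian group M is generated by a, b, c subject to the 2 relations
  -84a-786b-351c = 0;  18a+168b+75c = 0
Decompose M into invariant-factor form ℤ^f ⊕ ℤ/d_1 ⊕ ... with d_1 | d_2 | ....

Answer: M ≅ ℤ^1 ⊕ ℤ/3 ⊕ ℤ/6

Derivation:
rank_ℚ(R)=2; free=3−2=1
SNF(R) diag = [3, 6] → torsion [3, 6]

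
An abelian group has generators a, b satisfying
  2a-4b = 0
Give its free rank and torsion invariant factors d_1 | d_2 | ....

rank_ℚ(R)=1; free=2−1=1
SNF(R) diag = [2] → torsion [2]

Answer: M ≅ ℤ^1 ⊕ ℤ/2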